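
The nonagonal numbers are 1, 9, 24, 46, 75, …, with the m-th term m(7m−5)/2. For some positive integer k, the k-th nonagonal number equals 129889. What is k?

193

Set n(7n−5)/2 = 129889, giving 7n² − 5n − 259778 = 0.
So n = (5 + 2697) / 14 = 2702/14 = 193.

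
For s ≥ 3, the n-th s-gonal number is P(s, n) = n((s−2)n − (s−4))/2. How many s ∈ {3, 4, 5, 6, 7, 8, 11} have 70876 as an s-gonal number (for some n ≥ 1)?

1

s = 3: P(3, 376) = 70876. ✓
s = 4: P(4, 266) = 70756 and P(4, 267) = 71289; 70876 is not s-gonal.
s = 5: P(5, 217) = 70525 and P(5, 218) = 71177; 70876 is not s-gonal.
s = 6: P(6, 188) = 70500 and P(6, 189) = 71253; 70876 is not s-gonal.
s = 7: P(7, 168) = 70308 and P(7, 169) = 71149; 70876 is not s-gonal.
s = 8: P(8, 154) = 70840 and P(8, 155) = 71765; 70876 is not s-gonal.
s = 11: P(11, 125) = 69875 and P(11, 126) = 71001; 70876 is not s-gonal.
Hits: s ∈ {3} → 1.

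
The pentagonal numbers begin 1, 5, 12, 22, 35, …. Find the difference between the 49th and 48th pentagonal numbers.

145

Consecutive pentagonal numbers differ by 3n − 2: here 3·49 − 2 = 145.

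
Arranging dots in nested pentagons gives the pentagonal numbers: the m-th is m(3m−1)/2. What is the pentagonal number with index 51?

3876

51·(3·51 − 1)/2 = 51·152/2 = 51·76 = 3876.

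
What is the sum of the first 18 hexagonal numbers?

Σ i(2i−1) = 2Σi² − Σi over i = 1..18.
Σi = 171 and Σi² = 2109.
2·2109 − 1·171 = 4047.

4047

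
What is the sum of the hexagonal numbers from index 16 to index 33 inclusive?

22137

Σ i(2i−1) = 2Σi² − Σi over i = 16..33.
Σi = 561 − 120 = 441 and Σi² = 12529 − 1240 = 11289.
2·11289 − 1·441 = 22137.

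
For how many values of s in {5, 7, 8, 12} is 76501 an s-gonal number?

1

s = 5: P(5, 226) = 76501. ✓
s = 7: P(7, 175) = 76300 and P(7, 176) = 77176; 76501 is not s-gonal.
s = 8: P(8, 160) = 76480 and P(8, 161) = 77441; 76501 is not s-gonal.
s = 12: P(12, 124) = 76384 and P(12, 125) = 77625; 76501 is not s-gonal.
Hits: s ∈ {5} → 1.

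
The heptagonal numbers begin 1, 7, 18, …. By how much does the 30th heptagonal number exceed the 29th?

146

Consecutive heptagonal numbers differ by 5n − 4: here 5·30 − 4 = 146.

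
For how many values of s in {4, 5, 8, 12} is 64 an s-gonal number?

2

s = 4: P(4, 8) = 64. ✓
s = 5: P(5, 6) = 51 and P(5, 7) = 70; 64 is not s-gonal.
s = 8: P(8, 4) = 40 and P(8, 5) = 65; 64 is not s-gonal.
s = 12: P(12, 4) = 64. ✓
Hits: s ∈ {4, 12} → 2.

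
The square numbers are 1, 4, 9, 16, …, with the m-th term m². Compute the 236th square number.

55696

The 236th square number is n² with n = 236.
236² = 55696.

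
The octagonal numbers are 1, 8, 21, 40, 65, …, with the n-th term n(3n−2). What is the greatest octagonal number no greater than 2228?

2133

Solve n(3n−2) ≤ 2228 for integer n.
n = 27 gives 2133 ≤ 2228, while n = 28 gives 2296 > 2228; so the answer is 2133.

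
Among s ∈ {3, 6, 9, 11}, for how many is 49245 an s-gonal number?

1

s = 3: P(3, 313) = 49141 and P(3, 314) = 49455; 49245 is not s-gonal.
s = 6: P(6, 157) = 49141 and P(6, 158) = 49770; 49245 is not s-gonal.
s = 9: P(9, 118) = 48439 and P(9, 119) = 49266; 49245 is not s-gonal.
s = 11: P(11, 105) = 49245. ✓
Hits: s ∈ {11} → 1.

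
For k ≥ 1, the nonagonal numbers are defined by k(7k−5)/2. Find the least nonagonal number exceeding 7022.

Solve n(7n−5)/2 > 7022 for integer n.
The largest n with value ≤ 7022 is 45 (since 6975 ≤ 7022 < 7291), so the first above is n = 46, value 7291.

7291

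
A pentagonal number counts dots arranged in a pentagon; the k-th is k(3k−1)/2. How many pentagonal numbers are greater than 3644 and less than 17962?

The n-th pentagonal number is n(3n−1)/2.
Smallest index with value > 3644: n = 50 (giving 3725).
Largest index with value < 17962: n = 109 (giving 17767).
Indices 50 through 109: 60 terms.

60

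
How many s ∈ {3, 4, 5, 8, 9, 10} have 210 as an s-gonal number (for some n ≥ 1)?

s = 3: P(3, 20) = 210. ✓
s = 4: P(4, 14) = 196 and P(4, 15) = 225; 210 is not s-gonal.
s = 5: P(5, 12) = 210. ✓
s = 8: P(8, 8) = 176 and P(8, 9) = 225; 210 is not s-gonal.
s = 9: P(9, 8) = 204 and P(9, 9) = 261; 210 is not s-gonal.
s = 10: P(10, 7) = 175 and P(10, 8) = 232; 210 is not s-gonal.
Hits: s ∈ {3, 5} → 2.

2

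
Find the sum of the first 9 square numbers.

Σ_{i=1}^{9} i² = 9·10·19/6 = 285.

285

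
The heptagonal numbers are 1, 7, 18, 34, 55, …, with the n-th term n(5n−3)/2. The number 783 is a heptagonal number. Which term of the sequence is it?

18

Set n(5n−3)/2 = 783, giving 5n² − 3n − 1566 = 0.
The discriminant is 9 + 40·783 = 31329, and √31329 = 177.
So n = (3 + 177) / 10 = 180/10 = 18.
Check: 18·(5·18 − 3)/2 = 783. ✓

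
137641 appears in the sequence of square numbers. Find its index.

371

We need n² = 137641, so n = √137641 = 371.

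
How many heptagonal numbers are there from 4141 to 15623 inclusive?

The n-th heptagonal number is n(5n−3)/2.
Smallest index with value ≥ 4141: n = 41 (giving 4141).
Largest index with value ≤ 15623: n = 79 (giving 15484).
Indices 41 through 79: 39 terms.

39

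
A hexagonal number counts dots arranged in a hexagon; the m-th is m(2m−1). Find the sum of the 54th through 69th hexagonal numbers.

120728

Σ i(2i−1) = 2Σi² − Σi over i = 54..69.
Σi = 2415 − 1431 = 984 and Σi² = 111895 − 51039 = 60856.
2·60856 − 1·984 = 120728.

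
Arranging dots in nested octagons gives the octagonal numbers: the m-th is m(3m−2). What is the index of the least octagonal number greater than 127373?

207

Solve n(3n−2) > 127373 for integer n.
The largest n with value ≤ 127373 is 206 (since 126896 ≤ 127373 < 128133), so the first above is n = 207, value 128133.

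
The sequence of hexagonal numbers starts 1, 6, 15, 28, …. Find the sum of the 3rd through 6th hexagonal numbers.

154

Σ i(2i−1) = 2Σi² − Σi over i = 3..6.
Σi = 21 − 3 = 18 and Σi² = 91 − 5 = 86.
2·86 − 1·18 = 154.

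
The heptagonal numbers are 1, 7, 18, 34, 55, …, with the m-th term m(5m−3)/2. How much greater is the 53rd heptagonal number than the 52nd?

Consecutive heptagonal numbers differ by 5n − 4: here 5·53 − 4 = 261.

261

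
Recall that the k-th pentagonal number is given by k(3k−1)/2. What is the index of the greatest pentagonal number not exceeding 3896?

Solve n(3n−1)/2 ≤ 3896 for integer n.
n = 51 gives 3876 ≤ 3896, while n = 52 gives 4030 > 3896; so the answer is index 51.

51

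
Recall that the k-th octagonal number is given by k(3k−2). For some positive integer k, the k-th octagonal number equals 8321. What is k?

53

Set n(3n−2) = 8321, giving 3n² − 2n − 8321 = 0.
The discriminant is 4 + 12·8321 = 99856, and √99856 = 316.
So n = (2 + 316) / 6 = 318/6 = 53.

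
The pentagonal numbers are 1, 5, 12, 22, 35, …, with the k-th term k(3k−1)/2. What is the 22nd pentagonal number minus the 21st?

64

Consecutive pentagonal numbers differ by 3n − 2: here 3·22 − 2 = 64.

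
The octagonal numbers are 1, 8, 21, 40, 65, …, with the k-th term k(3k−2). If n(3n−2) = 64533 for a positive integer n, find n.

147

Set n(3n−2) = 64533, giving 3n² − 2n − 64533 = 0.
So n = (2 + 880) / 6 = 882/6 = 147.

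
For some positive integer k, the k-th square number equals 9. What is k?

3

We need n² = 9, so n = √9 = 3.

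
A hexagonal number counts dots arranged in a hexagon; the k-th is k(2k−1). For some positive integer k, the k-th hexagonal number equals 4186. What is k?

Set n(2n−1) = 4186, giving 2n² − n − 4186 = 0.
The discriminant is 1 + 8·4186 = 33489, and √33489 = 183.
So n = (1 + 183) / 4 = 184/4 = 46.

46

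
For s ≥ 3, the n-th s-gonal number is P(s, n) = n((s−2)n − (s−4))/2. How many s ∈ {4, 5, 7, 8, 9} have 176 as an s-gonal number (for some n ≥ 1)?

2

s = 4: P(4, 13) = 169 and P(4, 14) = 196; 176 is not s-gonal.
s = 5: P(5, 11) = 176. ✓
s = 7: P(7, 8) = 148 and P(7, 9) = 189; 176 is not s-gonal.
s = 8: P(8, 8) = 176. ✓
s = 9: P(9, 7) = 154 and P(9, 8) = 204; 176 is not s-gonal.
Hits: s ∈ {5, 8} → 2.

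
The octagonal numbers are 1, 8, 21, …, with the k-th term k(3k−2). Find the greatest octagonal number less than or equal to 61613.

Solve n(3n−2) ≤ 61613 for integer n.
n = 143 gives 61061 ≤ 61613, while n = 144 gives 61920 > 61613; so the answer is 61061.

61061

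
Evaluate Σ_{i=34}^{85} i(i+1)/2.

99450

Σ i(i+1)/2 = (Σi² + Σi) / 2 over i = 34..85.
Σi = 3655 − 561 = 3094 and Σi² = 208335 − 12529 = 195806.
(1·195806 + 1·3094) / 2 = 198900/2 = 99450.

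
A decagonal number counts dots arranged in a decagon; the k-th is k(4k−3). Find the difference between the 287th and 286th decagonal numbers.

2289

Consecutive decagonal numbers differ by 8n − 7: here 8·287 − 7 = 2289.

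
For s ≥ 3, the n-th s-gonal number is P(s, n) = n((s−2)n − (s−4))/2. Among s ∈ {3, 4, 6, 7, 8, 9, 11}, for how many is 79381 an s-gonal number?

s = 3: P(3, 397) = 79003 and P(3, 398) = 79401; 79381 is not s-gonal.
s = 4: P(4, 281) = 78961 and P(4, 282) = 79524; 79381 is not s-gonal.
s = 6: P(6, 199) = 79003 and P(6, 200) = 79800; 79381 is not s-gonal.
s = 7: P(7, 178) = 78943 and P(7, 179) = 79834; 79381 is not s-gonal.
s = 8: P(8, 163) = 79381. ✓
s = 9: P(9, 150) = 78375 and P(9, 151) = 79426; 79381 is not s-gonal.
s = 11: P(11, 133) = 79135 and P(11, 134) = 80333; 79381 is not s-gonal.
Hits: s ∈ {8} → 1.

1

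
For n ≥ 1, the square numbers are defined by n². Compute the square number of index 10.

100

The 10th square number is n² with n = 10.
10² = 100.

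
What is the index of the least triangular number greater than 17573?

187

Solve n(n+1)/2 > 17573 for integer n.
The largest n with value ≤ 17573 is 186 (since 17391 ≤ 17573 < 17578), so the first above is n = 187, value 17578.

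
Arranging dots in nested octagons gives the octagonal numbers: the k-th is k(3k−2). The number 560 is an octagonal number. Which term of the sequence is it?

14

Set n(3n−2) = 560, giving 3n² − 2n − 560 = 0.
So n = (2 + 82) / 6 = 84/6 = 14.
Check: 14·(3·14 − 2) = 560. ✓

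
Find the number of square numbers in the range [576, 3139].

The n-th square number is n².
Smallest index with value ≥ 576: n = 24 (giving 576).
Largest index with value ≤ 3139: n = 56 (giving 3136).
Indices 24 through 56: 33 terms.

33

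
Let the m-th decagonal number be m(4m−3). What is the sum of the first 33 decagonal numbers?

48433

Σ i(4i−3) = 4Σi² − 3Σi over i = 1..33.
Σi = 561 and Σi² = 12529.
4·12529 − 3·561 = 48433.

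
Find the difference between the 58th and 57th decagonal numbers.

Consecutive decagonal numbers differ by 8n − 7: here 8·58 − 7 = 457.

457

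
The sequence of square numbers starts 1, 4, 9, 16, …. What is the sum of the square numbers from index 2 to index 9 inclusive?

Σ_{i=2}^{9} i² = 285 − 1 = 284.

284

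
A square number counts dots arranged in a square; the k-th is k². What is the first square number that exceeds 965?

1024

Solve n² > 965 for integer n.
The largest n with value ≤ 965 is 31 (since 961 ≤ 965 < 1024), so the first above is n = 32, value 1024.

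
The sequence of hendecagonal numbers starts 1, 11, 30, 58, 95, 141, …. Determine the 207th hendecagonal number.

192096

207·(9·207 − 7)/2 = 207·1856/2 = 207·928 = 192096.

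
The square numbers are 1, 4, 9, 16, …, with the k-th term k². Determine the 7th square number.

49

The 7th square number is n² with n = 7.
7² = 49.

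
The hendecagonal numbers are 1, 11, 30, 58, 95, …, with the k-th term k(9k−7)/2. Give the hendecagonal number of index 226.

The 226th hendecagonal number is n(9n−7)/2 with n = 226.
226·(9·226 − 7)/2 = 226·2027/2 = 229051.

229051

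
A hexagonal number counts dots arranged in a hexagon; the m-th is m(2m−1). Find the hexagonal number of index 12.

276

12·(2·12 − 1) = 12·23 = 276.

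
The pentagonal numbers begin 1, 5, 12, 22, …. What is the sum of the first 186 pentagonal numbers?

3234726

Σ i(3i−1)/2 = (3Σi² − Σi) / 2 over i = 1..186.
Σi = 17391 and Σi² = 2162281.
(3·2162281 − 1·17391) / 2 = 6469452/2 = 3234726.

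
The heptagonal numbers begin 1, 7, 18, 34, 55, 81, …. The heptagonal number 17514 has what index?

84

Set n(5n−3)/2 = 17514, giving 5n² − 3n − 35028 = 0.
The discriminant is 9 + 40·17514 = 700569, and √700569 = 837.
So n = (3 + 837) / 10 = 840/10 = 84.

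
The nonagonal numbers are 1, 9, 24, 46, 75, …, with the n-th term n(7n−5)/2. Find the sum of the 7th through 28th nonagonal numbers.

25718

Σ i(7i−5)/2 = (7Σi² − 5Σi) / 2 over i = 7..28.
Σi = 406 − 21 = 385 and Σi² = 7714 − 91 = 7623.
(7·7623 − 5·385) / 2 = 51436/2 = 25718.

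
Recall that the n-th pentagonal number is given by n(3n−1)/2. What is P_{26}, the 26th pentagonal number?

The 26th pentagonal number is n(3n−1)/2 with n = 26.
26·(3·26 − 1)/2 = 26·77/2 = 1001.

1001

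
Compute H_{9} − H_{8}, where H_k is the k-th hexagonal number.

Consecutive hexagonal numbers differ by 4n − 3: here 4·9 − 3 = 33.

33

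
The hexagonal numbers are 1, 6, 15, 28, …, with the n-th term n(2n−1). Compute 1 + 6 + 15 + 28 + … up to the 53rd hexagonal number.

100647

Σ i(2i−1) = 2Σi² − Σi over i = 1..53.
Σi = 1431 and Σi² = 51039.
2·51039 − 1·1431 = 100647.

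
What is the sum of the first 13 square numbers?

819

Σ_{i=1}^{13} i² = 13·14·27/6 = 819.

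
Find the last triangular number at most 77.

66

Solve n(n+1)/2 ≤ 77 for integer n.
n = 11 gives 66 ≤ 77, while n = 12 gives 78 > 77; so the answer is 66.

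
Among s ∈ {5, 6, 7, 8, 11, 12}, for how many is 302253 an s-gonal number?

1

s = 5: P(5, 449) = 302177 and P(5, 450) = 303525; 302253 is not s-gonal.
s = 6: P(6, 389) = 302253. ✓
s = 7: P(7, 348) = 302238 and P(7, 349) = 303979; 302253 is not s-gonal.
s = 8: P(8, 317) = 300833 and P(8, 318) = 302736; 302253 is not s-gonal.
s = 11: P(11, 259) = 300958 and P(11, 260) = 303290; 302253 is not s-gonal.
s = 12: P(12, 246) = 301596 and P(12, 247) = 304057; 302253 is not s-gonal.
Hits: s ∈ {6} → 1.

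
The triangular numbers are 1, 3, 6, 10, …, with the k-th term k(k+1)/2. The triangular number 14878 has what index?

172

Set n(n+1)/2 = 14878, giving n² + n − 29756 = 0.
The discriminant is 1 + 8·14878 = 119025, and √119025 = 345.
So n = (-1 + 345) / 2 = 344/2 = 172.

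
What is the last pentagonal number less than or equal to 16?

Solve n(3n−1)/2 ≤ 16 for integer n.
n = 3 gives 12 ≤ 16, while n = 4 gives 22 > 16; so the answer is 12.

12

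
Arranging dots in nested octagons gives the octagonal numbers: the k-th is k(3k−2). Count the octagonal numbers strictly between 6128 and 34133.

61

The n-th octagonal number is n(3n−2).
Smallest index with value > 6128: n = 46 (giving 6256).
Largest index with value < 34133: n = 106 (giving 33496).
Indices 46 through 106: 61 terms.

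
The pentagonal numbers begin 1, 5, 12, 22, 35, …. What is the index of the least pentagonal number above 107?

9

Solve n(3n−1)/2 > 107 for integer n.
The largest n with value ≤ 107 is 8 (since 92 ≤ 107 < 117), so the first above is n = 9, value 117.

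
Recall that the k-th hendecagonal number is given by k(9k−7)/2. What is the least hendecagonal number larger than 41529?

Solve n(9n−7)/2 > 41529 for integer n.
The largest n with value ≤ 41529 is 96 (since 41136 ≤ 41529 < 42001), so the first above is n = 97, value 42001.

42001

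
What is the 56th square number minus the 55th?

111

n² − (n−1)² = 2n − 1, so 56² − 55² = 2·56 − 1 = 111.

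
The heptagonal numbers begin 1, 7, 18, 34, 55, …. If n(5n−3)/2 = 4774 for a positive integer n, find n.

Set n(5n−3)/2 = 4774, giving 5n² − 3n − 9548 = 0.
So n = (3 + 437) / 10 = 440/10 = 44.
Check: 44·(5·44 − 3)/2 = 4774. ✓

44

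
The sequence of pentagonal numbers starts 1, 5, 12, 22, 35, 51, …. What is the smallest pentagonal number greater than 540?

590

Solve n(3n−1)/2 > 540 for integer n.
The largest n with value ≤ 540 is 19 (since 532 ≤ 540 < 590), so the first above is n = 20, value 590.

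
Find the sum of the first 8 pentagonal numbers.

Σ i(3i−1)/2 = (3Σi² − Σi) / 2 over i = 1..8.
Σi = 36 and Σi² = 204.
(3·204 − 1·36) / 2 = 576/2 = 288.

288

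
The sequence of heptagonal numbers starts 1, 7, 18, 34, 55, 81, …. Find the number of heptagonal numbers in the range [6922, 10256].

12

The n-th heptagonal number is n(5n−3)/2.
Smallest index with value ≥ 6922: n = 53 (giving 6943).
Largest index with value ≤ 10256: n = 64 (giving 10144).
Indices 53 through 64: 12 terms.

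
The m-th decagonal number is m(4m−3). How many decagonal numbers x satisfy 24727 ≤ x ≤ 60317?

The n-th decagonal number is n(4n−3).
Smallest index with value ≥ 24727: n = 79 (giving 24727).
Largest index with value ≤ 60317: n = 123 (giving 60147).
Indices 79 through 123: 45 terms.

45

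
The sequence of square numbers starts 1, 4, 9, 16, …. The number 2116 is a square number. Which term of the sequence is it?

46

We need n² = 2116, so n = √2116 = 46.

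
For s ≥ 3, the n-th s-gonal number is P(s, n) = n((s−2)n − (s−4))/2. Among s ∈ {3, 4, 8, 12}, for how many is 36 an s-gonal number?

2

s = 3: P(3, 8) = 36. ✓
s = 4: P(4, 6) = 36. ✓
s = 8: P(8, 3) = 21 and P(8, 4) = 40; 36 is not s-gonal.
s = 12: P(12, 3) = 33 and P(12, 4) = 64; 36 is not s-gonal.
Hits: s ∈ {3, 4} → 2.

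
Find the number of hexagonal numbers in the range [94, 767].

12

The n-th hexagonal number is n(2n−1).
Smallest index with value ≥ 94: n = 8 (giving 120).
Largest index with value ≤ 767: n = 19 (giving 703).
Indices 8 through 19: 12 terms.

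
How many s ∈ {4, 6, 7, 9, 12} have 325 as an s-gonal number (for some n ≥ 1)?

2

s = 4: P(4, 18) = 324 and P(4, 19) = 361; 325 is not s-gonal.
s = 6: P(6, 13) = 325. ✓
s = 7: P(7, 11) = 286 and P(7, 12) = 342; 325 is not s-gonal.
s = 9: P(9, 10) = 325. ✓
s = 12: P(12, 8) = 288 and P(12, 9) = 369; 325 is not s-gonal.
Hits: s ∈ {6, 9} → 2.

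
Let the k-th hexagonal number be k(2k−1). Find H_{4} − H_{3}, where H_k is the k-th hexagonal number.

Consecutive hexagonal numbers differ by 4n − 3: here 4·4 − 3 = 13.

13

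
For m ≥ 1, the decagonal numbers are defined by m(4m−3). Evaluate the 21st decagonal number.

21·(4·21 − 3) = 21·81 = 1701.

1701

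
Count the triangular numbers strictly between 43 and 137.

8

The n-th triangular number is n(n+1)/2.
Smallest index with value > 43: n = 9 (giving 45).
Largest index with value < 137: n = 16 (giving 136).
Indices 9 through 16: 8 terms.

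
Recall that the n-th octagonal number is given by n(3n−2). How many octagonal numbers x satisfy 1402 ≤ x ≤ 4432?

The n-th octagonal number is n(3n−2).
Smallest index with value ≥ 1402: n = 22 (giving 1408).
Largest index with value ≤ 4432: n = 38 (giving 4256).
Indices 22 through 38: 17 terms.

17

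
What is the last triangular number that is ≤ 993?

Solve n(n+1)/2 ≤ 993 for integer n.
n = 44 gives 990 ≤ 993, while n = 45 gives 1035 > 993; so the answer is 990.

990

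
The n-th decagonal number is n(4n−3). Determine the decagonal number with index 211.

The 211th decagonal number is n(4n−3) with n = 211.
211·(4·211 − 3) = 211·841 = 177451.

177451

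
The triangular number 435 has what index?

Set n(n+1)/2 = 435, giving n² + n − 870 = 0.
The discriminant is 1 + 8·435 = 3481, and √3481 = 59.
So n = (-1 + 59) / 2 = 58/2 = 29.
Check: 29·30/2 = 435. ✓

29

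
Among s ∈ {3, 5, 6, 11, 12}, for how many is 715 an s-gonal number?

2

s = 3: P(3, 37) = 703 and P(3, 38) = 741; 715 is not s-gonal.
s = 5: P(5, 22) = 715. ✓
s = 6: P(6, 19) = 703 and P(6, 20) = 780; 715 is not s-gonal.
s = 11: P(11, 13) = 715. ✓
s = 12: P(12, 12) = 672 and P(12, 13) = 793; 715 is not s-gonal.
Hits: s ∈ {5, 11} → 2.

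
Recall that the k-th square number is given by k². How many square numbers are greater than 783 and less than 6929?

56

The n-th square number is n².
Smallest index with value > 783: n = 28 (giving 784).
Largest index with value < 6929: n = 83 (giving 6889).
Indices 28 through 83: 56 terms.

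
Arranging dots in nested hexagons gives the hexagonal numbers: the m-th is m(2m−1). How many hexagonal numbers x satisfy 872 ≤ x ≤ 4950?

29

The n-th hexagonal number is n(2n−1).
Smallest index with value ≥ 872: n = 22 (giving 946).
Largest index with value ≤ 4950: n = 50 (giving 4950).
Indices 22 through 50: 29 terms.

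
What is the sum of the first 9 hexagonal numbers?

Σ i(2i−1) = 2Σi² − Σi over i = 1..9.
Σi = 45 and Σi² = 285.
2·285 − 1·45 = 525.

525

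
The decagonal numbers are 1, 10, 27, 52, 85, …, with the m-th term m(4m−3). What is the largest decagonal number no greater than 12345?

11935

Solve n(4n−3) ≤ 12345 for integer n.
n = 55 gives 11935 ≤ 12345, while n = 56 gives 12376 > 12345; so the answer is 11935.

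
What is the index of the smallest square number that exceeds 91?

Solve n² > 91 for integer n.
The largest n with value ≤ 91 is 9 (since 81 ≤ 91 < 100), so the first above is n = 10, value 100.

10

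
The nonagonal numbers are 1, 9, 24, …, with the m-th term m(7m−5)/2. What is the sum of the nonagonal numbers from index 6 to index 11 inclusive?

Σ i(7i−5)/2 = (7Σi² − 5Σi) / 2 over i = 6..11.
Σi = 66 − 15 = 51 and Σi² = 506 − 55 = 451.
(7·451 − 5·51) / 2 = 2902/2 = 1451.

1451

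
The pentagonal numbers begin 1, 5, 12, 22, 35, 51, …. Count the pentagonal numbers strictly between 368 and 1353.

The n-th pentagonal number is n(3n−1)/2.
Smallest index with value > 368: n = 16 (giving 376).
Largest index with value < 1353: n = 30 (giving 1335).
Indices 16 through 30: 15 terms.

15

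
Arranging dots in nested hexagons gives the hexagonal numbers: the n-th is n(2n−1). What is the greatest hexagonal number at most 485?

435

Solve n(2n−1) ≤ 485 for integer n.
n = 15 gives 435 ≤ 485, while n = 16 gives 496 > 485; so the answer is 435.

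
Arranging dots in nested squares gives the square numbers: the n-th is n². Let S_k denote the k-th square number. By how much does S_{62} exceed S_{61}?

123

n² − (n−1)² = 2n − 1, so 62² − 61² = 2·62 − 1 = 123.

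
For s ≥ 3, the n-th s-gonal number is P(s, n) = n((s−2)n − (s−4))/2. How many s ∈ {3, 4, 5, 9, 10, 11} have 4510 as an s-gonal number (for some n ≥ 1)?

1

s = 3: P(3, 94) = 4465 and P(3, 95) = 4560; 4510 is not s-gonal.
s = 4: P(4, 67) = 4489 and P(4, 68) = 4624; 4510 is not s-gonal.
s = 5: P(5, 55) = 4510. ✓
s = 9: P(9, 36) = 4446 and P(9, 37) = 4699; 4510 is not s-gonal.
s = 10: P(10, 33) = 4257 and P(10, 34) = 4522; 4510 is not s-gonal.
s = 11: P(11, 32) = 4496 and P(11, 33) = 4785; 4510 is not s-gonal.
Hits: s ∈ {5} → 1.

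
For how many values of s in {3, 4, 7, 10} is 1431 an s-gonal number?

s = 3: P(3, 53) = 1431. ✓
s = 4: P(4, 37) = 1369 and P(4, 38) = 1444; 1431 is not s-gonal.
s = 7: P(7, 24) = 1404 and P(7, 25) = 1525; 1431 is not s-gonal.
s = 10: P(10, 19) = 1387 and P(10, 20) = 1540; 1431 is not s-gonal.
Hits: s ∈ {3} → 1.

1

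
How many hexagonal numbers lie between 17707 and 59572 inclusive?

78

The n-th hexagonal number is n(2n−1).
Smallest index with value ≥ 17707: n = 95 (giving 17955).
Largest index with value ≤ 59572: n = 172 (giving 58996).
Indices 95 through 172: 78 terms.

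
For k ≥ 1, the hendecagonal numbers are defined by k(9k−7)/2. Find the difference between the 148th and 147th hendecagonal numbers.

Consecutive hendecagonal numbers differ by 9n − 8: here 9·148 − 8 = 1324.

1324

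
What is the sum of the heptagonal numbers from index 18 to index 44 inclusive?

Σ i(5i−3)/2 = (5Σi² − 3Σi) / 2 over i = 18..44.
Σi = 990 − 153 = 837 and Σi² = 29370 − 1785 = 27585.
(5·27585 − 3·837) / 2 = 135414/2 = 67707.

67707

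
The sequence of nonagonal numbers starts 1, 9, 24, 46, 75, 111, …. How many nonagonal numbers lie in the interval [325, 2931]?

The n-th nonagonal number is n(7n−5)/2.
Smallest index with value ≥ 325: n = 10 (giving 325).
Largest index with value ≤ 2931: n = 29 (giving 2871).
Indices 10 through 29: 20 terms.

20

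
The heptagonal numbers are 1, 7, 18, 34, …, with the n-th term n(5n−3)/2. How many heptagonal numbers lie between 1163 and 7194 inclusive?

32

The n-th heptagonal number is n(5n−3)/2.
Smallest index with value ≥ 1163: n = 22 (giving 1177).
Largest index with value ≤ 7194: n = 53 (giving 6943).
Indices 22 through 53: 32 terms.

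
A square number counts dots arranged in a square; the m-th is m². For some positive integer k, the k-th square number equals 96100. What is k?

310

We need n² = 96100, so n = √96100 = 310.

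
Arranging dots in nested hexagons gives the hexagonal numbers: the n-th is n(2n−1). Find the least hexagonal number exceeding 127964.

128778

Solve n(2n−1) > 127964 for integer n.
The largest n with value ≤ 127964 is 253 (since 127765 ≤ 127964 < 128778), so the first above is n = 254, value 128778.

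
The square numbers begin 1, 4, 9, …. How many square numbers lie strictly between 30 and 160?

7

The n-th square number is n².
Smallest index with value > 30: n = 6 (giving 36).
Largest index with value < 160: n = 12 (giving 144).
Indices 6 through 12: 7 terms.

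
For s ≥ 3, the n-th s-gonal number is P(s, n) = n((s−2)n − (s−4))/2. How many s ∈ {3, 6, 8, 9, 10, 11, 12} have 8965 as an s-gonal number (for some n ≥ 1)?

1

s = 3: P(3, 133) = 8911 and P(3, 134) = 9045; 8965 is not s-gonal.
s = 6: P(6, 67) = 8911 and P(6, 68) = 9180; 8965 is not s-gonal.
s = 8: P(8, 55) = 8965. ✓
s = 9: P(9, 50) = 8625 and P(9, 51) = 8976; 8965 is not s-gonal.
s = 10: P(10, 47) = 8695 and P(10, 48) = 9072; 8965 is not s-gonal.
s = 11: P(11, 45) = 8955 and P(11, 46) = 9361; 8965 is not s-gonal.
s = 12: P(12, 42) = 8652 and P(12, 43) = 9073; 8965 is not s-gonal.
Hits: s ∈ {8} → 1.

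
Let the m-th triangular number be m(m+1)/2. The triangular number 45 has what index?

Set n(n+1)/2 = 45, giving n² + n − 90 = 0.
So n = (-1 + 19) / 2 = 18/2 = 9.

9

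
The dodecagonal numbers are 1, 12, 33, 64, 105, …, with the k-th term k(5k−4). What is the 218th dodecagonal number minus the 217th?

Consecutive dodecagonal numbers differ by 10n − 9: here 10·218 − 9 = 2171.

2171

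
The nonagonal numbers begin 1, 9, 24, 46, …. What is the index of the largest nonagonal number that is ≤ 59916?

Solve n(7n−5)/2 ≤ 59916 for integer n.
n = 131 gives 59736 ≤ 59916, while n = 132 gives 60654 > 59916; so the answer is index 131.

131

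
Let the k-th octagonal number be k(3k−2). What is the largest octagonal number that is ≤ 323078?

Solve n(3n−2) ≤ 323078 for integer n.
n = 328 gives 322096 ≤ 323078, while n = 329 gives 324065 > 323078; so the answer is 322096.

322096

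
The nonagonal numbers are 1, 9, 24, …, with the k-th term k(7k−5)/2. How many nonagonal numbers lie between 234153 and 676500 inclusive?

181

The n-th nonagonal number is n(7n−5)/2.
Smallest index with value ≥ 234153: n = 260 (giving 235950).
Largest index with value ≤ 676500: n = 440 (giving 676500).
Indices 260 through 440: 181 terms.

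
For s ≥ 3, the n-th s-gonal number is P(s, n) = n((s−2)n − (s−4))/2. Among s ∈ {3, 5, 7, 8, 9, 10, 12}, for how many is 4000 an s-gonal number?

s = 3: P(3, 88) = 3916 and P(3, 89) = 4005; 4000 is not s-gonal.
s = 5: P(5, 51) = 3876 and P(5, 52) = 4030; 4000 is not s-gonal.
s = 7: P(7, 40) = 3940 and P(7, 41) = 4141; 4000 is not s-gonal.
s = 8: P(8, 36) = 3816 and P(8, 37) = 4033; 4000 is not s-gonal.
s = 9: P(9, 34) = 3961 and P(9, 35) = 4200; 4000 is not s-gonal.
s = 10: P(10, 32) = 4000. ✓
s = 12: P(12, 28) = 3808 and P(12, 29) = 4089; 4000 is not s-gonal.
Hits: s ∈ {10} → 1.

1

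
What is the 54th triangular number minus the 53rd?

54

Consecutive triangular numbers differ by n: T_{54} − T_{53} = 54.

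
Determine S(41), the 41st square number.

1681

The 41st square number is n² with n = 41.
41² = 1681.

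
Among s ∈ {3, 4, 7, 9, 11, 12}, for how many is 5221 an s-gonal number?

s = 3: P(3, 101) = 5151 and P(3, 102) = 5253; 5221 is not s-gonal.
s = 4: P(4, 72) = 5184 and P(4, 73) = 5329; 5221 is not s-gonal.
s = 7: P(7, 46) = 5221. ✓
s = 9: P(9, 38) = 4959 and P(9, 39) = 5226; 5221 is not s-gonal.
s = 11: P(11, 34) = 5083 and P(11, 35) = 5390; 5221 is not s-gonal.
s = 12: P(12, 32) = 4992 and P(12, 33) = 5313; 5221 is not s-gonal.
Hits: s ∈ {7} → 1.

1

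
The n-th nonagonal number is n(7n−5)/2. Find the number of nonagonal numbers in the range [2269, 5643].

The n-th nonagonal number is n(7n−5)/2.
Smallest index with value ≥ 2269: n = 26 (giving 2301).
Largest index with value ≤ 5643: n = 40 (giving 5500).
Indices 26 through 40: 15 terms.

15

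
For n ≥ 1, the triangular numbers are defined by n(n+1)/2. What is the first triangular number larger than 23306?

23436

Solve n(n+1)/2 > 23306 for integer n.
The largest n with value ≤ 23306 is 215 (since 23220 ≤ 23306 < 23436), so the first above is n = 216, value 23436.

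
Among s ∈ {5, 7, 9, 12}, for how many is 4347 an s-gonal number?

s = 5: P(5, 54) = 4347. ✓
s = 7: P(7, 42) = 4347. ✓
s = 9: P(9, 35) = 4200 and P(9, 36) = 4446; 4347 is not s-gonal.
s = 12: P(12, 29) = 4089 and P(12, 30) = 4380; 4347 is not s-gonal.
Hits: s ∈ {5, 7} → 2.

2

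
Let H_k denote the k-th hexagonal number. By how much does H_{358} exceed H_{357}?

1429

Consecutive hexagonal numbers differ by 4n − 3: here 4·358 − 3 = 1429.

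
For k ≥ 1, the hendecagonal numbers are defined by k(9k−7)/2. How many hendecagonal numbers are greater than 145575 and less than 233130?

The n-th hendecagonal number is n(9n−7)/2.
Smallest index with value > 145575: n = 181 (giving 146791).
Largest index with value < 233130: n = 227 (giving 231086).
Indices 181 through 227: 47 terms.

47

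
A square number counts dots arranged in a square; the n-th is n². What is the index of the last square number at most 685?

Solve n² ≤ 685 for integer n.
n = 26 gives 676 ≤ 685, while n = 27 gives 729 > 685; so the answer is index 26.

26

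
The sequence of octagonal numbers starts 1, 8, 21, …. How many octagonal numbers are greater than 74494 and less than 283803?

The n-th octagonal number is n(3n−2).
Smallest index with value > 74494: n = 158 (giving 74576).
Largest index with value < 283803: n = 307 (giving 282133).
Indices 158 through 307: 150 terms.

150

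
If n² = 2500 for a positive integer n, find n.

50

We need n² = 2500, so n = √2500 = 50.
Check: 50² = 2500. ✓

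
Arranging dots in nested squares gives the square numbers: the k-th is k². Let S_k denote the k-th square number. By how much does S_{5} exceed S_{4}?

n² − (n−1)² = 2n − 1, so 5² − 4² = 2·5 − 1 = 9.

9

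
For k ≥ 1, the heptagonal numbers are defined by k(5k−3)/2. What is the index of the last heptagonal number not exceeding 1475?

Solve n(5n−3)/2 ≤ 1475 for integer n.
n = 24 gives 1404 ≤ 1475, while n = 25 gives 1525 > 1475; so the answer is index 24.

24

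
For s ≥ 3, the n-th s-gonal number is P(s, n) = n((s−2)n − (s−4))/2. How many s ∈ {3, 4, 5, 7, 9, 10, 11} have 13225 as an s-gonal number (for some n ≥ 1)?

s = 3: P(3, 162) = 13203 and P(3, 163) = 13366; 13225 is not s-gonal.
s = 4: P(4, 115) = 13225. ✓
s = 5: P(5, 94) = 13207 and P(5, 95) = 13490; 13225 is not s-gonal.
s = 7: P(7, 73) = 13213 and P(7, 74) = 13579; 13225 is not s-gonal.
s = 9: P(9, 61) = 12871 and P(9, 62) = 13299; 13225 is not s-gonal.
s = 10: P(10, 57) = 12825 and P(10, 58) = 13282; 13225 is not s-gonal.
s = 11: P(11, 54) = 12933 and P(11, 55) = 13420; 13225 is not s-gonal.
Hits: s ∈ {4} → 1.

1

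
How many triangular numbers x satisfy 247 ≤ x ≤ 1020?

23

The n-th triangular number is n(n+1)/2.
Smallest index with value ≥ 247: n = 22 (giving 253).
Largest index with value ≤ 1020: n = 44 (giving 990).
Indices 22 through 44: 23 terms.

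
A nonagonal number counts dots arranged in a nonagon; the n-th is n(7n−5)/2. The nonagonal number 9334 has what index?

52

Set n(7n−5)/2 = 9334, giving 7n² − 5n − 18668 = 0.
The discriminant is 25 + 56·9334 = 522729, and √522729 = 723.
So n = (5 + 723) / 14 = 728/14 = 52.
Check: 52·(7·52 − 5)/2 = 9334. ✓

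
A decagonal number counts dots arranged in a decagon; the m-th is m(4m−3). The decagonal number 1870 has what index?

Set n(4n−3) = 1870, giving 4n² − 3n − 1870 = 0.
So n = (3 + 173) / 8 = 176/8 = 22.
Check: 22·(4·22 − 3) = 1870. ✓

22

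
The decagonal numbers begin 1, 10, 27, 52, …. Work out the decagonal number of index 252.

253260

The 252nd decagonal number is n(4n−3) with n = 252.
252·(4·252 − 3) = 252·1005 = 253260.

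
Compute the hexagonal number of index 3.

The 3rd hexagonal number is n(2n−1) with n = 3.
3·(2·3 − 1) = 3·5 = 15.

15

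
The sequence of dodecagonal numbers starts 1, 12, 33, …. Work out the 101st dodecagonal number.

50601

The 101st dodecagonal number is n(5n−4) with n = 101.
101·(5·101 − 4) = 101·501 = 50601.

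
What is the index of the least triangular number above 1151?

Solve n(n+1)/2 > 1151 for integer n.
The largest n with value ≤ 1151 is 47 (since 1128 ≤ 1151 < 1176), so the first above is n = 48, value 1176.

48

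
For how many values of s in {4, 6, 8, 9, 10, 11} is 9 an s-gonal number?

2

s = 4: P(4, 3) = 9. ✓
s = 6: P(6, 2) = 6 and P(6, 3) = 15; 9 is not s-gonal.
s = 8: P(8, 2) = 8 and P(8, 3) = 21; 9 is not s-gonal.
s = 9: P(9, 2) = 9. ✓
s = 10: P(10, 1) = 1 and P(10, 2) = 10; 9 is not s-gonal.
s = 11: P(11, 1) = 1 and P(11, 2) = 11; 9 is not s-gonal.
Hits: s ∈ {4, 9} → 2.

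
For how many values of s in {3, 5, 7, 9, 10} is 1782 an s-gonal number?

s = 3: P(3, 59) = 1770 and P(3, 60) = 1830; 1782 is not s-gonal.
s = 5: P(5, 34) = 1717 and P(5, 35) = 1820; 1782 is not s-gonal.
s = 7: P(7, 27) = 1782. ✓
s = 9: P(9, 22) = 1639 and P(9, 23) = 1794; 1782 is not s-gonal.
s = 10: P(10, 21) = 1701 and P(10, 22) = 1870; 1782 is not s-gonal.
Hits: s ∈ {7} → 1.

1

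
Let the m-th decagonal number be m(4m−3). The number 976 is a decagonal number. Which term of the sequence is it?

Set n(4n−3) = 976, giving 4n² − 3n − 976 = 0.
So n = (3 + 125) / 8 = 128/8 = 16.

16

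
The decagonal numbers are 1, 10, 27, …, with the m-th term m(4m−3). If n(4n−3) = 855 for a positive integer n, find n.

Set n(4n−3) = 855, giving 4n² − 3n − 855 = 0.
The discriminant is 9 + 16·855 = 13689, and √13689 = 117.
So n = (3 + 117) / 8 = 120/8 = 15.

15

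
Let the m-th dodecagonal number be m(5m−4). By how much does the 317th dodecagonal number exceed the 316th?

Consecutive dodecagonal numbers differ by 10n − 9: here 10·317 − 9 = 3161.

3161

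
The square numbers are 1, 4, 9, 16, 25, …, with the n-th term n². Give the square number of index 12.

144

The 12th square number is n² with n = 12.
12² = 144.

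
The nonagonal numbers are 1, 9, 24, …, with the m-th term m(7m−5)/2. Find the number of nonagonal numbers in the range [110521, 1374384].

The n-th nonagonal number is n(7n−5)/2.
Smallest index with value ≥ 110521: n = 179 (giving 111696).
Largest index with value ≤ 1374384: n = 627 (giving 1374384).
Indices 179 through 627: 449 terms.

449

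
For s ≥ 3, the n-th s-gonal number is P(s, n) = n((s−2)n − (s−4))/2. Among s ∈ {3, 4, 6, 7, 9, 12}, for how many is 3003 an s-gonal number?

2

s = 3: P(3, 77) = 3003. ✓
s = 4: P(4, 54) = 2916 and P(4, 55) = 3025; 3003 is not s-gonal.
s = 6: P(6, 39) = 3003. ✓
s = 7: P(7, 34) = 2839 and P(7, 35) = 3010; 3003 is not s-gonal.
s = 9: P(9, 29) = 2871 and P(9, 30) = 3075; 3003 is not s-gonal.
s = 12: P(12, 24) = 2784 and P(12, 25) = 3025; 3003 is not s-gonal.
Hits: s ∈ {3, 6} → 2.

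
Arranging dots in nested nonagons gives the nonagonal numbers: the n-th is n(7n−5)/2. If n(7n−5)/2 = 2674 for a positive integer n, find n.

28

Set n(7n−5)/2 = 2674, giving 7n² − 5n − 5348 = 0.
So n = (5 + 387) / 14 = 392/14 = 28.
Check: 28·(7·28 − 5)/2 = 2674. ✓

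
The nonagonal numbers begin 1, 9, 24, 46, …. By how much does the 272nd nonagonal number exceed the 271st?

1898

Consecutive nonagonal numbers differ by 7n − 6: here 7·272 − 6 = 1898.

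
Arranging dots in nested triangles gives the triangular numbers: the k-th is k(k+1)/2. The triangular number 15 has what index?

Set n(n+1)/2 = 15, giving n² + n − 30 = 0.
So n = (-1 + 11) / 2 = 10/2 = 5.

5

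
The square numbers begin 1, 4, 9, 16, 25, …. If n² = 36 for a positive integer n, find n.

6

We need n² = 36, so n = √36 = 6.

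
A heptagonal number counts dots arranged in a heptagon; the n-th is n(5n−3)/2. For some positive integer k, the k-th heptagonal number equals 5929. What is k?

49

Set n(5n−3)/2 = 5929, giving 5n² − 3n − 11858 = 0.
The discriminant is 9 + 40·5929 = 237169, and √237169 = 487.
So n = (3 + 487) / 10 = 490/10 = 49.
Check: 49·(5·49 − 3)/2 = 5929. ✓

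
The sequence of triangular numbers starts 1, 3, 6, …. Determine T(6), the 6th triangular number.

6·7/2 = 42/2 = 21.

21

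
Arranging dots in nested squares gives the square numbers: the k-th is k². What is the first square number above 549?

Solve n² > 549 for integer n.
The largest n with value ≤ 549 is 23 (since 529 ≤ 549 < 576), so the first above is n = 24, value 576.

576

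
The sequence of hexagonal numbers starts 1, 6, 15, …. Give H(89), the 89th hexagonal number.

89·(2·89 − 1) = 89·177 = 15753.

15753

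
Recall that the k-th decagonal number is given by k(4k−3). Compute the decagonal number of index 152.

The 152nd decagonal number is n(4n−3) with n = 152.
152·(4·152 − 3) = 152·605 = 91960.

91960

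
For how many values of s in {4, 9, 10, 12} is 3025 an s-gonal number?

s = 4: P(4, 55) = 3025. ✓
s = 9: P(9, 29) = 2871 and P(9, 30) = 3075; 3025 is not s-gonal.
s = 10: P(10, 27) = 2835 and P(10, 28) = 3052; 3025 is not s-gonal.
s = 12: P(12, 25) = 3025. ✓
Hits: s ∈ {4, 12} → 2.

2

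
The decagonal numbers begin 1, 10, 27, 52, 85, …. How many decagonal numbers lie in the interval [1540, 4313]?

The n-th decagonal number is n(4n−3).
Smallest index with value ≥ 1540: n = 20 (giving 1540).
Largest index with value ≤ 4313: n = 33 (giving 4257).
Indices 20 through 33: 14 terms.

14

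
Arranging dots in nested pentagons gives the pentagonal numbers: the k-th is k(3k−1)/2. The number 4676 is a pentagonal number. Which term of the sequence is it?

56

Set n(3n−1)/2 = 4676, giving 3n² − n − 9352 = 0.
The discriminant is 1 + 24·4676 = 112225, and √112225 = 335.
So n = (1 + 335) / 6 = 336/6 = 56.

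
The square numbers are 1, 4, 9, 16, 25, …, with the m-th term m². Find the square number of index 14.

The 14th square number is n² with n = 14.
14² = 196.

196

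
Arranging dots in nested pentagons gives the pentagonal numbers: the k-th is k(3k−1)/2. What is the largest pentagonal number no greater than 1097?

Solve n(3n−1)/2 ≤ 1097 for integer n.
n = 27 gives 1080 ≤ 1097, while n = 28 gives 1162 > 1097; so the answer is 1080.

1080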